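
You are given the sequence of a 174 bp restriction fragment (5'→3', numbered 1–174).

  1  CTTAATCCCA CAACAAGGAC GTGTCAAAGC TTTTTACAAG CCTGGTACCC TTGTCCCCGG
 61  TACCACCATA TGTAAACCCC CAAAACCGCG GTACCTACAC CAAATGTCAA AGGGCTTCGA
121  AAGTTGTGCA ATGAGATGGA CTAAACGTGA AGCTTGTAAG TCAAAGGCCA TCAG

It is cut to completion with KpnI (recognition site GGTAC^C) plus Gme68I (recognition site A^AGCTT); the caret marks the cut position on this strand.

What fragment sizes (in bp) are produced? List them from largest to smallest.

56, 31, 27, 24, 21, 15 bp

KpnI sites (GGTACC) start at positions 44, 59, 90.
KpnI cuts after base 5 of each site (before the last base), so after positions 48, 63, 94.
Gme68I sites (AAGCTT) start at positions 27, 150.
Gme68I cuts after the first base of each site, so after positions 27, 150.
Combined cut positions: 27, 48, 63, 94, 150.
Linear molecule, 5 cuts → 6 fragments:
  1–27 → 27 bp
  28–48 → 21 bp
  49–63 → 15 bp
  64–94 → 31 bp
  95–150 → 56 bp
  151–174 → 24 bp
Sorted largest to smallest: 56, 31, 27, 24, 21, 15 bp.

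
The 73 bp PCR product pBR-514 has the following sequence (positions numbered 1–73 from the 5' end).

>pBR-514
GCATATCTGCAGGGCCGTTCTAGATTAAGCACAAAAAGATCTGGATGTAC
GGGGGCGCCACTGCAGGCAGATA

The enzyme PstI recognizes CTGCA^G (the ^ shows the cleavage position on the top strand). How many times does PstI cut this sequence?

CTGCAG occurs starting at positions 7, 61.
PstI cuts at 2 sites.

2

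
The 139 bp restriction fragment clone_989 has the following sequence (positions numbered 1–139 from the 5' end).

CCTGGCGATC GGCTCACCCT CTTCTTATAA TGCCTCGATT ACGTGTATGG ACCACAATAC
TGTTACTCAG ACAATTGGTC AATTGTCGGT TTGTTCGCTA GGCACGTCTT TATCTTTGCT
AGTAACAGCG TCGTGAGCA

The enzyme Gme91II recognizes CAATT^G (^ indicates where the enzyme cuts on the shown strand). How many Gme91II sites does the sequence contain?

CAATTG occurs starting at positions 72, 80.
Gme91II cuts at 2 sites.

2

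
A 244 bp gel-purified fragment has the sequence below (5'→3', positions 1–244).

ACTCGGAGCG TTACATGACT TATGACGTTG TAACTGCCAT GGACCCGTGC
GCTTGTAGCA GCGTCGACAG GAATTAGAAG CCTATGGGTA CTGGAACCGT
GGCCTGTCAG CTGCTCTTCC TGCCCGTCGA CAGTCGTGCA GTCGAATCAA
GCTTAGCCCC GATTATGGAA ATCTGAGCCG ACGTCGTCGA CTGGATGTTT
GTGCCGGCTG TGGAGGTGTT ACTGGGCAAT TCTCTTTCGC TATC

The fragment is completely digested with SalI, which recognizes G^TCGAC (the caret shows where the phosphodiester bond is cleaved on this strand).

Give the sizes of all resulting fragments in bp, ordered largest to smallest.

63, 63, 60, 58 bp

SalI sites (GTCGAC) start at positions 63, 126, 186.
SalI cuts after the first base of each site, so after positions 63, 126, 186.
Linear molecule, 3 cuts → 4 fragments:
  1–63 → 63 bp
  64–126 → 63 bp
  127–186 → 60 bp
  187–244 → 58 bp
Sorted largest to smallest: 63, 63, 60, 58 bp.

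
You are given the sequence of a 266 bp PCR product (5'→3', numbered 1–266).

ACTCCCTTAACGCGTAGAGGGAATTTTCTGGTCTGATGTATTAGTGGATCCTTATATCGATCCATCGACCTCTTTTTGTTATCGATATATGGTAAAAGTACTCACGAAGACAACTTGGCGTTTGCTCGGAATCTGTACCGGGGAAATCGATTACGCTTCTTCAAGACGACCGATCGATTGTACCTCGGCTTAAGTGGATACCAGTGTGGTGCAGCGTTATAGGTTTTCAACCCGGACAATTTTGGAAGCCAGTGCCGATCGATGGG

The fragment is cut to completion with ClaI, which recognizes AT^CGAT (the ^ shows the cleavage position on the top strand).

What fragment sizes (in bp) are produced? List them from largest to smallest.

85, 65, 57, 27, 25, 7 bp

ClaI sites (ATCGAT) start at positions 56, 81, 146, 173, 258.
ClaI cuts after base 2 of each site, so after positions 57, 82, 147, 174, 259.
Linear molecule, 5 cuts → 6 fragments:
  1–57 → 57 bp
  58–82 → 25 bp
  83–147 → 65 bp
  148–174 → 27 bp
  175–259 → 85 bp
  260–266 → 7 bp
Sorted largest to smallest: 85, 65, 57, 27, 25, 7 bp.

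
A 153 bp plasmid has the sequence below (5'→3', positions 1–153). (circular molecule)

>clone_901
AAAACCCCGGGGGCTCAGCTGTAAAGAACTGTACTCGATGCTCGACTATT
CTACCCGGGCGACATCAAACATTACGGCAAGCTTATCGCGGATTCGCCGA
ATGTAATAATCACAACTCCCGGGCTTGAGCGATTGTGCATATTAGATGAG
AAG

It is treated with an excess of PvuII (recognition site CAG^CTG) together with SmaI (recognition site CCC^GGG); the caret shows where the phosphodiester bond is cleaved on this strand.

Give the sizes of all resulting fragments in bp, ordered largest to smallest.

The PvuII site (CAGCTG) starts at position 16.
PvuII cuts after base 3 of each site, so after position 18.
SmaI sites (CCCGGG) start at positions 6, 54, 118.
SmaI cuts after base 3 of each site, so after positions 8, 56, 120.
Combined cut positions: 8, 18, 56, 120.
Circular molecule, 4 cuts → 4 fragments:
  9–18 → 10 bp
  19–56 → 38 bp
  57–120 → 64 bp
  121–153 then 1–8 → 33 + 8 = 41 bp
Sorted largest to smallest: 64, 41, 38, 10 bp.

64, 41, 38, 10 bp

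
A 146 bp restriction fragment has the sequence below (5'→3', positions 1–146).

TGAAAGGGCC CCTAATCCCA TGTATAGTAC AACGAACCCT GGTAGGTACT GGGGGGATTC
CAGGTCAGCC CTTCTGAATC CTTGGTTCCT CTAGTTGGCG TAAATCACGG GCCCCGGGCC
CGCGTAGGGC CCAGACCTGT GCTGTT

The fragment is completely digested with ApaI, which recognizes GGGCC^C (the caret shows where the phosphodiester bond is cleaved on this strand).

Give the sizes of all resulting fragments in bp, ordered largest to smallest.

ApaI sites (GGGCCC) start at positions 6, 109, 116, 127.
ApaI cuts after base 5 of each site (before the last base), so after positions 10, 113, 120, 131.
Linear molecule, 4 cuts → 5 fragments:
  1–10 → 10 bp
  11–113 → 103 bp
  114–120 → 7 bp
  121–131 → 11 bp
  132–146 → 15 bp
Sorted largest to smallest: 103, 15, 11, 10, 7 bp.

103, 15, 11, 10, 7 bp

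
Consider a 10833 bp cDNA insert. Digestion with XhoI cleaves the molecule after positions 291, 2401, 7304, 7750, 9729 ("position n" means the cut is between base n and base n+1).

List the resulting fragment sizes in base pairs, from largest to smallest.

Linear molecule, 5 cuts → 6 fragments:
  291 − 0 = 291 bp
  2401 − 291 = 2110 bp
  7304 − 2401 = 4903 bp
  7750 − 7304 = 446 bp
  9729 − 7750 = 1979 bp
  10833 − 9729 = 1104 bp
Sorted largest to smallest: 4903, 2110, 1979, 1104, 446, 291 bp.

4903, 2110, 1979, 1104, 446, 291 bp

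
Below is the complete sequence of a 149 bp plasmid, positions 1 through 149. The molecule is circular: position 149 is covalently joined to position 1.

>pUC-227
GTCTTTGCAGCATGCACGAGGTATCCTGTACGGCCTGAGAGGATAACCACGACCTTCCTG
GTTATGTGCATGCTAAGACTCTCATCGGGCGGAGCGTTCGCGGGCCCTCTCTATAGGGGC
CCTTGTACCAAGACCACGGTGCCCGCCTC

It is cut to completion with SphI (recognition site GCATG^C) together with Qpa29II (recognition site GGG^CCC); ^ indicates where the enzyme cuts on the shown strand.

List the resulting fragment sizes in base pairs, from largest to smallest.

SphI sites (GCATGC) start at positions 10, 68.
SphI cuts after base 5 of each site (before the last base), so after positions 14, 72.
Qpa29II sites (GGGCCC) start at positions 102, 117.
Qpa29II cuts after base 3 of each site, so after positions 104, 119.
Combined cut positions: 14, 72, 104, 119.
Circular molecule, 4 cuts → 4 fragments:
  15–72 → 58 bp
  73–104 → 32 bp
  105–119 → 15 bp
  120–149 then 1–14 → 30 + 14 = 44 bp
Sorted largest to smallest: 58, 44, 32, 15 bp.

58, 44, 32, 15 bp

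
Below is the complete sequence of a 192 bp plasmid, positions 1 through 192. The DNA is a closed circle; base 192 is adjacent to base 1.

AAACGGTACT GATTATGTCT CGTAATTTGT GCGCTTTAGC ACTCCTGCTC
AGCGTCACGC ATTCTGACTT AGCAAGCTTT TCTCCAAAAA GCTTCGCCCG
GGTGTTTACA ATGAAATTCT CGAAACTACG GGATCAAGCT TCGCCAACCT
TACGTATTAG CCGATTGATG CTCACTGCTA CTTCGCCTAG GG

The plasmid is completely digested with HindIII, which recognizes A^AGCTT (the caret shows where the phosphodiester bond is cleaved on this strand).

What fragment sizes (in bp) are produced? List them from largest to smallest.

HindIII sites (AAGCTT) start at positions 74, 89, 136.
HindIII cuts after the first base of each site, so after positions 74, 89, 136.
Circular molecule, 3 cuts → 3 fragments:
  75–89 → 15 bp
  90–136 → 47 bp
  137–192 then 1–74 → 56 + 74 = 130 bp
Sorted largest to smallest: 130, 47, 15 bp.

130, 47, 15 bp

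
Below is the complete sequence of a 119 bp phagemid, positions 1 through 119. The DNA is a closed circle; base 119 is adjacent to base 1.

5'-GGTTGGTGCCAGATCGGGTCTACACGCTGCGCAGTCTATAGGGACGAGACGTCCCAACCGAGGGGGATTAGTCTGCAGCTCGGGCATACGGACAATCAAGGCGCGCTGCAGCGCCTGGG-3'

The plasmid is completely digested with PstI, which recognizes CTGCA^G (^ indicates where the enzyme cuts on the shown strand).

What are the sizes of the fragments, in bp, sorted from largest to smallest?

86, 33 bp

PstI sites (CTGCAG) start at positions 73, 106.
PstI cuts after base 5 of each site (before the last base), so after positions 77, 110.
Circular molecule, 2 cuts → 2 fragments:
  78–110 → 33 bp
  111–119 then 1–77 → 9 + 77 = 86 bp
Sorted largest to smallest: 86, 33 bp.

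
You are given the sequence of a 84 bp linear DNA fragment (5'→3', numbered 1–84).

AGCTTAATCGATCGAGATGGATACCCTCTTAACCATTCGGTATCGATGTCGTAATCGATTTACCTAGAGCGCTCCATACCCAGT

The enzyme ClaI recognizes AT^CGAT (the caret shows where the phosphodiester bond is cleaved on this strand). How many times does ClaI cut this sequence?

3

ATCGAT occurs starting at positions 7, 42, 54.
ClaI cuts at 3 sites.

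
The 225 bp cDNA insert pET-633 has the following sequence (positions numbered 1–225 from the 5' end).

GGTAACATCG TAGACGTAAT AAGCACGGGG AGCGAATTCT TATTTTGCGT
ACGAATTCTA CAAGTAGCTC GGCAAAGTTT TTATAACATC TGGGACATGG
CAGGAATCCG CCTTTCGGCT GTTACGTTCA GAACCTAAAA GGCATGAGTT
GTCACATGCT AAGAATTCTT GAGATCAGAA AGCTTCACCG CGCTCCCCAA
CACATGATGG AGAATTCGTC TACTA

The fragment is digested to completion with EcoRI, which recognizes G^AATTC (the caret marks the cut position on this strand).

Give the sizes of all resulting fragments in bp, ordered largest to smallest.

110, 49, 34, 19, 13 bp

EcoRI sites (GAATTC) start at positions 34, 53, 163, 212.
EcoRI cuts after the first base of each site, so after positions 34, 53, 163, 212.
Linear molecule, 4 cuts → 5 fragments:
  1–34 → 34 bp
  35–53 → 19 bp
  54–163 → 110 bp
  164–212 → 49 bp
  213–225 → 13 bp
Sorted largest to smallest: 110, 49, 34, 19, 13 bp.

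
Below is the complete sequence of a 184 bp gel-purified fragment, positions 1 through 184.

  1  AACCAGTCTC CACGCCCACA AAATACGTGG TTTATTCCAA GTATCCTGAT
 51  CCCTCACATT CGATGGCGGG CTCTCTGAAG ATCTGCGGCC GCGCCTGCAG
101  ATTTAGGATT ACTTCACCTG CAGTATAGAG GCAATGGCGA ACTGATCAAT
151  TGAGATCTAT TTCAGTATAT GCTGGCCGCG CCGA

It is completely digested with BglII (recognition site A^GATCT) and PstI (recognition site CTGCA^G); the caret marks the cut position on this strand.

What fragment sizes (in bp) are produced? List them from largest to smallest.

79, 31, 31, 23, 20 bp

BglII sites (AGATCT) start at positions 79, 153.
BglII cuts after the first base of each site, so after positions 79, 153.
PstI sites (CTGCAG) start at positions 95, 118.
PstI cuts after base 5 of each site (before the last base), so after positions 99, 122.
Combined cut positions: 79, 99, 122, 153.
Linear molecule, 4 cuts → 5 fragments:
  1–79 → 79 bp
  80–99 → 20 bp
  100–122 → 23 bp
  123–153 → 31 bp
  154–184 → 31 bp
Sorted largest to smallest: 79, 31, 31, 23, 20 bp.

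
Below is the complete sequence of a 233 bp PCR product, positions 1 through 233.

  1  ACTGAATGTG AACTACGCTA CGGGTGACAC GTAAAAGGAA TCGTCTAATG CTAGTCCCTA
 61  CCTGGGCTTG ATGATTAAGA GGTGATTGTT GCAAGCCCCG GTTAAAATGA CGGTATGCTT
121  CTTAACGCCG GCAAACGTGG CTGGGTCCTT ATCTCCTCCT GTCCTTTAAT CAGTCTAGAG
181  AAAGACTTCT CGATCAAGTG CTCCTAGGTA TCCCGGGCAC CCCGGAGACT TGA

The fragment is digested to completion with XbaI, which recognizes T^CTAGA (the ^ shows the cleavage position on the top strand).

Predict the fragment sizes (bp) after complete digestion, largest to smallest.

174, 59 bp

The XbaI site (TCTAGA) starts at position 174.
XbaI cuts after the first base of each site, so after position 174.
Linear molecule, 1 cut → 2 fragments:
  1–174 → 174 bp
  175–233 → 59 bp
Sorted largest to smallest: 174, 59 bp.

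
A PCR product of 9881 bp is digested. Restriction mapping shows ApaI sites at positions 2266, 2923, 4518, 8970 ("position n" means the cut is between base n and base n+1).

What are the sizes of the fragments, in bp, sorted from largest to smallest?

Linear molecule, 4 cuts → 5 fragments:
  2266 − 0 = 2266 bp
  2923 − 2266 = 657 bp
  4518 − 2923 = 1595 bp
  8970 − 4518 = 4452 bp
  9881 − 8970 = 911 bp
Sorted largest to smallest: 4452, 2266, 1595, 911, 657 bp.

4452, 2266, 1595, 911, 657 bp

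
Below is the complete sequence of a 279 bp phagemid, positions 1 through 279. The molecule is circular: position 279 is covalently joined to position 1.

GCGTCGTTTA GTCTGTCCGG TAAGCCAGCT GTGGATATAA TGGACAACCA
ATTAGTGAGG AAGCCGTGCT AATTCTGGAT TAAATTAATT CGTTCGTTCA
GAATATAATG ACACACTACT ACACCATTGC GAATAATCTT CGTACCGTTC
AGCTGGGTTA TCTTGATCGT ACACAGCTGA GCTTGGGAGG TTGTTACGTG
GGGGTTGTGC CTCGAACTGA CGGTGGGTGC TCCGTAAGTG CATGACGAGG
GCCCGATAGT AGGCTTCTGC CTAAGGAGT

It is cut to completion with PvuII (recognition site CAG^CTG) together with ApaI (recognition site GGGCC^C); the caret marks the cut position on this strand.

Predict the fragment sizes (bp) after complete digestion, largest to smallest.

PvuII sites (CAGCTG) start at positions 26, 150, 174.
PvuII cuts after base 3 of each site, so after positions 28, 152, 176.
The ApaI site (GGGCCC) starts at position 249.
ApaI cuts after base 5 of each site (before the last base), so after position 253.
Combined cut positions: 28, 152, 176, 253.
Circular molecule, 4 cuts → 4 fragments:
  29–152 → 124 bp
  153–176 → 24 bp
  177–253 → 77 bp
  254–279 then 1–28 → 26 + 28 = 54 bp
Sorted largest to smallest: 124, 77, 54, 24 bp.

124, 77, 54, 24 bp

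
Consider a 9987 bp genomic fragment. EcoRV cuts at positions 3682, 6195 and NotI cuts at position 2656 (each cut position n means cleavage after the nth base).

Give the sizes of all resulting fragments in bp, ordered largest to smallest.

Combined cut positions (sorted): 2656, 3682, 6195.
Linear molecule, 3 cuts → 4 fragments:
  2656 − 0 = 2656 bp
  3682 − 2656 = 1026 bp
  6195 − 3682 = 2513 bp
  9987 − 6195 = 3792 bp
Sorted largest to smallest: 3792, 2656, 2513, 1026 bp.

3792, 2656, 2513, 1026 bp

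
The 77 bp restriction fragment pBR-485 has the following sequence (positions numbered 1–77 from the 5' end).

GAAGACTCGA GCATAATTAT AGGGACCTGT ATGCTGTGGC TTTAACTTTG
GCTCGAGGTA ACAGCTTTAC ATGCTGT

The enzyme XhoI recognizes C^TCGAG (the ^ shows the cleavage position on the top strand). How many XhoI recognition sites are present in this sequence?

CTCGAG occurs starting at positions 6, 52.
XhoI cuts at 2 sites.

2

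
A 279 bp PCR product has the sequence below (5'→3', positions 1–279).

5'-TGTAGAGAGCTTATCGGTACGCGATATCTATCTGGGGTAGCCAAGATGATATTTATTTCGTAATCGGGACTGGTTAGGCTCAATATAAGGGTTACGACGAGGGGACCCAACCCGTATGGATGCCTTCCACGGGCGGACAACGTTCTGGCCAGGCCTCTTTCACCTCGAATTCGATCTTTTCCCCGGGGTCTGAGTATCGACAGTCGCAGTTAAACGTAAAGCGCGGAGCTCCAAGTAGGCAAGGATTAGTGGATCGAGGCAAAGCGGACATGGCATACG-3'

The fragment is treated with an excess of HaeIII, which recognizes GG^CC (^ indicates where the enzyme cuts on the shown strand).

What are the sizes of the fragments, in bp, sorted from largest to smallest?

148, 126, 5 bp

HaeIII sites (GGCC) start at positions 147, 152.
HaeIII cuts after base 2 of each site, so after positions 148, 153.
Linear molecule, 2 cuts → 3 fragments:
  1–148 → 148 bp
  149–153 → 5 bp
  154–279 → 126 bp
Sorted largest to smallest: 148, 126, 5 bp.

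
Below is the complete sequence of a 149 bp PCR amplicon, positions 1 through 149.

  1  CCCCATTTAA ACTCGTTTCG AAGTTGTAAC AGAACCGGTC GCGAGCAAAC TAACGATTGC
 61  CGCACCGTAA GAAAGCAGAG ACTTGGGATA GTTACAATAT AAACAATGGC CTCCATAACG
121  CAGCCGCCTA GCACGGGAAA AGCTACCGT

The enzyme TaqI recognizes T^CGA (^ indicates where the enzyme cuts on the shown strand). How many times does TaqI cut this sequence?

1

TCGA occurs starting at position 18.
TaqI cuts at 1 site.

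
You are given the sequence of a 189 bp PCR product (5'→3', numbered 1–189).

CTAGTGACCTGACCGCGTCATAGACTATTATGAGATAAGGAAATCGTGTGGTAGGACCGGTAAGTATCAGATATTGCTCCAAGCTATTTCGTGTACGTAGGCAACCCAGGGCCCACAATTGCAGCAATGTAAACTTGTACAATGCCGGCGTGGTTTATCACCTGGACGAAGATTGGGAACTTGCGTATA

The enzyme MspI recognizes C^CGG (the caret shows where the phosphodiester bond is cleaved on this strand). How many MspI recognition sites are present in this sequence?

CCGG occurs starting at positions 57, 145.
MspI cuts at 2 sites.

2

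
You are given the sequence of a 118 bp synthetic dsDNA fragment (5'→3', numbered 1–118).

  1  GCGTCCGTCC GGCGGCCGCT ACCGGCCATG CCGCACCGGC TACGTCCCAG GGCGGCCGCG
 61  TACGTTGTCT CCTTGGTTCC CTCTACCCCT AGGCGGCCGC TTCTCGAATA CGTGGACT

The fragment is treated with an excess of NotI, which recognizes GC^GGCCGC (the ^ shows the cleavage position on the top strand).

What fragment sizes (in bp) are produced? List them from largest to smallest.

NotI sites (GCGGCCGC) start at positions 12, 52, 93.
NotI cuts after base 2 of each site, so after positions 13, 53, 94.
Linear molecule, 3 cuts → 4 fragments:
  1–13 → 13 bp
  14–53 → 40 bp
  54–94 → 41 bp
  95–118 → 24 bp
Sorted largest to smallest: 41, 40, 24, 13 bp.

41, 40, 24, 13 bp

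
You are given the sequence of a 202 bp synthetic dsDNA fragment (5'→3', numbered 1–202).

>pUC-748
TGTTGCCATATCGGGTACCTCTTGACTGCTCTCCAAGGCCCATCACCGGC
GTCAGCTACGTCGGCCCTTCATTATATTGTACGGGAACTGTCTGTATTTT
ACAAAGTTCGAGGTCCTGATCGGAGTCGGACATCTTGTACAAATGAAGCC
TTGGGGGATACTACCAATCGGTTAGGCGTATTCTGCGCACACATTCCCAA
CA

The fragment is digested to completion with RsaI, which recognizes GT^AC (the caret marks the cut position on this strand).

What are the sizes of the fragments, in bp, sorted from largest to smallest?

RsaI sites (GTAC) start at positions 15, 79, 137.
RsaI cuts after base 2 of each site, so after positions 16, 80, 138.
Linear molecule, 3 cuts → 4 fragments:
  1–16 → 16 bp
  17–80 → 64 bp
  81–138 → 58 bp
  139–202 → 64 bp
Sorted largest to smallest: 64, 64, 58, 16 bp.

64, 64, 58, 16 bp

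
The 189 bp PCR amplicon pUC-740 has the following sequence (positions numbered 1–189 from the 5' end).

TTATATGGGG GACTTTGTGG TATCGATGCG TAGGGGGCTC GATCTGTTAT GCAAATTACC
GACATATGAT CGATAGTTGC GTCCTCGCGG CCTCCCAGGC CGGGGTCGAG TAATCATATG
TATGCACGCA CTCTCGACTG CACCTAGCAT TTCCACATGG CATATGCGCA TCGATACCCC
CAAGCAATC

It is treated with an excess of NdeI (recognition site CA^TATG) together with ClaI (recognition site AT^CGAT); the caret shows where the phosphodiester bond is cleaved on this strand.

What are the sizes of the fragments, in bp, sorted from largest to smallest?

46, 46, 41, 23, 18, 9, 6 bp

NdeI sites (CATATG) start at positions 63, 115, 161.
NdeI cuts after base 2 of each site, so after positions 64, 116, 162.
ClaI sites (ATCGAT) start at positions 22, 69, 170.
ClaI cuts after base 2 of each site, so after positions 23, 70, 171.
Combined cut positions: 23, 64, 70, 116, 162, 171.
Linear molecule, 6 cuts → 7 fragments:
  1–23 → 23 bp
  24–64 → 41 bp
  65–70 → 6 bp
  71–116 → 46 bp
  117–162 → 46 bp
  163–171 → 9 bp
  172–189 → 18 bp
Sorted largest to smallest: 46, 46, 41, 23, 18, 9, 6 bp.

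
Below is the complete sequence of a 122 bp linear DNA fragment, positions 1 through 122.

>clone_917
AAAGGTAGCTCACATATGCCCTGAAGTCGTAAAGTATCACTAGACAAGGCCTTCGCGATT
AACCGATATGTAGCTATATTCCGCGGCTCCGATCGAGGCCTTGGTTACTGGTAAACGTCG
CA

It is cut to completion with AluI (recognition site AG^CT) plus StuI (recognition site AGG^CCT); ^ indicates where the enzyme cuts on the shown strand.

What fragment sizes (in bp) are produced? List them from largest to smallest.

41, 25, 24, 24, 8 bp

AluI sites (AGCT) start at positions 7, 72.
AluI cuts after base 2 of each site, so after positions 8, 73.
StuI sites (AGGCCT) start at positions 47, 96.
StuI cuts after base 3 of each site, so after positions 49, 98.
Combined cut positions: 8, 49, 73, 98.
Linear molecule, 4 cuts → 5 fragments:
  1–8 → 8 bp
  9–49 → 41 bp
  50–73 → 24 bp
  74–98 → 25 bp
  99–122 → 24 bp
Sorted largest to smallest: 41, 25, 24, 24, 8 bp.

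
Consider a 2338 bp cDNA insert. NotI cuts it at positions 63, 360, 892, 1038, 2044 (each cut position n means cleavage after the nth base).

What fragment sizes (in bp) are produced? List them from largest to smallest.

1006, 532, 297, 294, 146, 63 bp

Linear molecule, 5 cuts → 6 fragments:
  63 − 0 = 63 bp
  360 − 63 = 297 bp
  892 − 360 = 532 bp
  1038 − 892 = 146 bp
  2044 − 1038 = 1006 bp
  2338 − 2044 = 294 bp
Sorted largest to smallest: 1006, 532, 297, 294, 146, 63 bp.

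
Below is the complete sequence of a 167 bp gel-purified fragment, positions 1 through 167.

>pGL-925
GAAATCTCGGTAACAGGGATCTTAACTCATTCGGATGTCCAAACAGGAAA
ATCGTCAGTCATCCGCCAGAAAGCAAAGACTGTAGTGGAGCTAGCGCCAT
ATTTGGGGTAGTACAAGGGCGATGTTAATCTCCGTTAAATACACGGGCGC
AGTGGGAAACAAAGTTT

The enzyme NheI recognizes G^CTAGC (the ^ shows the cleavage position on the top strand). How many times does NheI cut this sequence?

1

GCTAGC occurs starting at position 90.
NheI cuts at 1 site.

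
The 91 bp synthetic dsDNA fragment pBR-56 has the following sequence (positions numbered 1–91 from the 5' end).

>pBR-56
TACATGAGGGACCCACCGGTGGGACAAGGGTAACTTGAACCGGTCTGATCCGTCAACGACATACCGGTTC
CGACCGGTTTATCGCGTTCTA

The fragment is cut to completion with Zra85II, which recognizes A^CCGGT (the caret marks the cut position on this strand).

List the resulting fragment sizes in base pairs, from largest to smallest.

24, 24, 18, 15, 10 bp

Zra85II sites (ACCGGT) start at positions 15, 39, 63, 73.
Zra85II cuts after the first base of each site, so after positions 15, 39, 63, 73.
Linear molecule, 4 cuts → 5 fragments:
  1–15 → 15 bp
  16–39 → 24 bp
  40–63 → 24 bp
  64–73 → 10 bp
  74–91 → 18 bp
Sorted largest to smallest: 24, 24, 18, 15, 10 bp.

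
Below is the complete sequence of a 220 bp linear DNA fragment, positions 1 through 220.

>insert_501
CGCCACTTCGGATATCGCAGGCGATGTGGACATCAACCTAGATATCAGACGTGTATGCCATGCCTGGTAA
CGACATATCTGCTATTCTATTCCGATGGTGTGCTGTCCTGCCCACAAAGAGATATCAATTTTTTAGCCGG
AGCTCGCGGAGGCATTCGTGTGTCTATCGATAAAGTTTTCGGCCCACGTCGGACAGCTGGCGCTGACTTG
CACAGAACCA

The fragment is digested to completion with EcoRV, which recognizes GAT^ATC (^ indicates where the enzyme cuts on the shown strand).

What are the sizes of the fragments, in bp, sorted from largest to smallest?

EcoRV sites (GATATC) start at positions 11, 41, 121.
EcoRV cuts after base 3 of each site, so after positions 13, 43, 123.
Linear molecule, 3 cuts → 4 fragments:
  1–13 → 13 bp
  14–43 → 30 bp
  44–123 → 80 bp
  124–220 → 97 bp
Sorted largest to smallest: 97, 80, 30, 13 bp.

97, 80, 30, 13 bp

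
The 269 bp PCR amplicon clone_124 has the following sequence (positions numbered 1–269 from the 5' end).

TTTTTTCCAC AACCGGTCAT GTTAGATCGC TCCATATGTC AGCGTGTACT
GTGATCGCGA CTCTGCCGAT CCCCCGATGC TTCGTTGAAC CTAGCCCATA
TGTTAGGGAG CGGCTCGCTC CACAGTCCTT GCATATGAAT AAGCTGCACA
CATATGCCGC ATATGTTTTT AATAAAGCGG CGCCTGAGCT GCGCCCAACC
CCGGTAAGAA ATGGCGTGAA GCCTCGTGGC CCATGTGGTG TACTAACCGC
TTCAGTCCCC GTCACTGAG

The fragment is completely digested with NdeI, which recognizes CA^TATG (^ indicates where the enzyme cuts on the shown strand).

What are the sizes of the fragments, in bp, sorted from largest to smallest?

108, 64, 35, 34, 19, 9 bp

NdeI sites (CATATG) start at positions 33, 97, 132, 151, 160.
NdeI cuts after base 2 of each site, so after positions 34, 98, 133, 152, 161.
Linear molecule, 5 cuts → 6 fragments:
  1–34 → 34 bp
  35–98 → 64 bp
  99–133 → 35 bp
  134–152 → 19 bp
  153–161 → 9 bp
  162–269 → 108 bp
Sorted largest to smallest: 108, 64, 35, 34, 19, 9 bp.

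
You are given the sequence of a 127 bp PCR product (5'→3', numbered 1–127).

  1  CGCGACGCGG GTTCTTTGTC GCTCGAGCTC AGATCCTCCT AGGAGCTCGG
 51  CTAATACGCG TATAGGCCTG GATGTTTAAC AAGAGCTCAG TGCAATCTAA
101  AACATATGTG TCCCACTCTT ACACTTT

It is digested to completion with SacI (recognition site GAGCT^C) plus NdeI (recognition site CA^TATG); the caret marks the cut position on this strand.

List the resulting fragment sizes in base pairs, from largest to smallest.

40, 29, 23, 18, 17 bp

SacI sites (GAGCTC) start at positions 25, 43, 83.
SacI cuts after base 5 of each site (before the last base), so after positions 29, 47, 87.
The NdeI site (CATATG) starts at position 103.
NdeI cuts after base 2 of each site, so after position 104.
Combined cut positions: 29, 47, 87, 104.
Linear molecule, 4 cuts → 5 fragments:
  1–29 → 29 bp
  30–47 → 18 bp
  48–87 → 40 bp
  88–104 → 17 bp
  105–127 → 23 bp
Sorted largest to smallest: 40, 29, 23, 18, 17 bp.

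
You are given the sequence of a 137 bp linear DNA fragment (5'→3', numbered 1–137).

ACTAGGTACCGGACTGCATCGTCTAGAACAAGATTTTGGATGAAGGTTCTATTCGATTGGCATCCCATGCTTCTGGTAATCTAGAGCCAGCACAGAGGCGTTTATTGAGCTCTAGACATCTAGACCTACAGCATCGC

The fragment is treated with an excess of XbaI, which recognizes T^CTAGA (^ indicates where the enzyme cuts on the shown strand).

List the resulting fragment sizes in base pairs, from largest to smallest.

XbaI sites (TCTAGA) start at positions 22, 80, 111, 119.
XbaI cuts after the first base of each site, so after positions 22, 80, 111, 119.
Linear molecule, 4 cuts → 5 fragments:
  1–22 → 22 bp
  23–80 → 58 bp
  81–111 → 31 bp
  112–119 → 8 bp
  120–137 → 18 bp
Sorted largest to smallest: 58, 31, 22, 18, 8 bp.

58, 31, 22, 18, 8 bp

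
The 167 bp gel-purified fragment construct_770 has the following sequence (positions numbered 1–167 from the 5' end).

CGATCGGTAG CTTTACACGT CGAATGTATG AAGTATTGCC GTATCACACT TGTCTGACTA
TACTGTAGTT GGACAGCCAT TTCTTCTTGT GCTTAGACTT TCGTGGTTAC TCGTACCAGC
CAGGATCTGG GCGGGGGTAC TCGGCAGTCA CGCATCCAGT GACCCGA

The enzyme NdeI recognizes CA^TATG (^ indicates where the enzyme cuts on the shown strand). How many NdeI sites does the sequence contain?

0

No occurrence of CATATG is present in the sequence.
NdeI does not cut: 0 sites.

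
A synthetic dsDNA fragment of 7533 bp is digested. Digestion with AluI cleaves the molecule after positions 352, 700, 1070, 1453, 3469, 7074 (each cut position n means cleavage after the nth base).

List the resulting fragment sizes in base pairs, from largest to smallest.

Linear molecule, 6 cuts → 7 fragments:
  352 − 0 = 352 bp
  700 − 352 = 348 bp
  1070 − 700 = 370 bp
  1453 − 1070 = 383 bp
  3469 − 1453 = 2016 bp
  7074 − 3469 = 3605 bp
  7533 − 7074 = 459 bp
Sorted largest to smallest: 3605, 2016, 459, 383, 370, 352, 348 bp.

3605, 2016, 459, 383, 370, 352, 348 bp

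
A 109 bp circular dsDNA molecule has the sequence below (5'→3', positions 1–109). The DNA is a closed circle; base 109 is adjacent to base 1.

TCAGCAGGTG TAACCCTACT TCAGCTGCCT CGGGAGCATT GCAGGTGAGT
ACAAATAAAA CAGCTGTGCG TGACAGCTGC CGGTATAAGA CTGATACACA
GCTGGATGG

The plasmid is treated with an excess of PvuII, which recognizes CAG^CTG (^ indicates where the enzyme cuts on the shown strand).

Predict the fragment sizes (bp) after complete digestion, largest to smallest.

PvuII sites (CAGCTG) start at positions 22, 61, 74, 99.
PvuII cuts after base 3 of each site, so after positions 24, 63, 76, 101.
Circular molecule, 4 cuts → 4 fragments:
  25–63 → 39 bp
  64–76 → 13 bp
  77–101 → 25 bp
  102–109 then 1–24 → 8 + 24 = 32 bp
Sorted largest to smallest: 39, 32, 25, 13 bp.

39, 32, 25, 13 bp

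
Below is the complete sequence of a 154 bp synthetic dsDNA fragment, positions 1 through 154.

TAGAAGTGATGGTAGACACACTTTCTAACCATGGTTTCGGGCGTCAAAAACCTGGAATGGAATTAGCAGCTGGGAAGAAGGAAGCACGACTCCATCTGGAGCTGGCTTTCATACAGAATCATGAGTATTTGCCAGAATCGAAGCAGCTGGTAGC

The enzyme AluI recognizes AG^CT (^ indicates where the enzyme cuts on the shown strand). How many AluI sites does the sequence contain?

AGCT occurs starting at positions 68, 100, 145.
AluI cuts at 3 sites.

3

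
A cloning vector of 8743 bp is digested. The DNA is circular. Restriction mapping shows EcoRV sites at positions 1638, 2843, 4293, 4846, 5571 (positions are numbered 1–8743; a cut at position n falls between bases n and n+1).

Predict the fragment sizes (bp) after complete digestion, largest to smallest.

4810, 1450, 1205, 725, 553 bp

Circular molecule, 5 cuts → 5 fragments:
  2843 − 1638 = 1205 bp
  4293 − 2843 = 1450 bp
  4846 − 4293 = 553 bp
  5571 − 4846 = 725 bp
  wrap: 8743 − 5571 + 1638 = 4810 bp
Sorted largest to smallest: 4810, 1450, 1205, 725, 553 bp.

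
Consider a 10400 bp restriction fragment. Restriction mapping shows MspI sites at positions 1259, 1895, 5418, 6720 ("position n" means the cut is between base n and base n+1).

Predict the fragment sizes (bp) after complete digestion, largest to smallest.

3680, 3523, 1302, 1259, 636 bp

Linear molecule, 4 cuts → 5 fragments:
  1259 − 0 = 1259 bp
  1895 − 1259 = 636 bp
  5418 − 1895 = 3523 bp
  6720 − 5418 = 1302 bp
  10400 − 6720 = 3680 bp
Sorted largest to smallest: 3680, 3523, 1302, 1259, 636 bp.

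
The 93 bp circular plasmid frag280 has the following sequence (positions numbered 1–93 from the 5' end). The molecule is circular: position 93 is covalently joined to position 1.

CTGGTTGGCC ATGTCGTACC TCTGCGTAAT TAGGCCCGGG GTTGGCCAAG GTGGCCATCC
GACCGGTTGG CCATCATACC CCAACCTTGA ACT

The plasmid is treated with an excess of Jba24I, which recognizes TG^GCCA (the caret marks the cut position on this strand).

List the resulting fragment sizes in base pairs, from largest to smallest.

37, 31, 16, 9 bp

Jba24I sites (TGGCCA) start at positions 6, 43, 52, 68.
Jba24I cuts after base 2 of each site, so after positions 7, 44, 53, 69.
Circular molecule, 4 cuts → 4 fragments:
  8–44 → 37 bp
  45–53 → 9 bp
  54–69 → 16 bp
  70–93 then 1–7 → 24 + 7 = 31 bp
Sorted largest to smallest: 37, 31, 16, 9 bp.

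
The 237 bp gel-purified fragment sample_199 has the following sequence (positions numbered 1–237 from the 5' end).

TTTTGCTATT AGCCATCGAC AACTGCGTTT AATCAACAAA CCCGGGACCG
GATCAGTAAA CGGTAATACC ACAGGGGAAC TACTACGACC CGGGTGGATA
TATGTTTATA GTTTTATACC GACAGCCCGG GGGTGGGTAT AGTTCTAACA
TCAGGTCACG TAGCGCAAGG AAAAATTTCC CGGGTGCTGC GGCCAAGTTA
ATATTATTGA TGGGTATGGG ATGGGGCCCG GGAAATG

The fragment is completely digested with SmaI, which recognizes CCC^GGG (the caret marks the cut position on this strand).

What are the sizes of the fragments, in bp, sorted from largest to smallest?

SmaI sites (CCCGGG) start at positions 41, 89, 126, 179, 227.
SmaI cuts after base 3 of each site, so after positions 43, 91, 128, 181, 229.
Linear molecule, 5 cuts → 6 fragments:
  1–43 → 43 bp
  44–91 → 48 bp
  92–128 → 37 bp
  129–181 → 53 bp
  182–229 → 48 bp
  230–237 → 8 bp
Sorted largest to smallest: 53, 48, 48, 43, 37, 8 bp.

53, 48, 48, 43, 37, 8 bp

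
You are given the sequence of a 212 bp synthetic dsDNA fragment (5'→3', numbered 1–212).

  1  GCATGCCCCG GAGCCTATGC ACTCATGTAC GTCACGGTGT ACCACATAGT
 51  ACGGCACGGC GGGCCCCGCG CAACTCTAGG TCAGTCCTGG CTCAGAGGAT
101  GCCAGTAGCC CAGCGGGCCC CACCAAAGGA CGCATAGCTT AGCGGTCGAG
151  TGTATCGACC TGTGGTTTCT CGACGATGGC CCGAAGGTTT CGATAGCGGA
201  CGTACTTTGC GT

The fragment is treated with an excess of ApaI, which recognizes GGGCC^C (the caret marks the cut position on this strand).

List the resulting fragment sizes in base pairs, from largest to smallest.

ApaI sites (GGGCCC) start at positions 61, 115.
ApaI cuts after base 5 of each site (before the last base), so after positions 65, 119.
Linear molecule, 2 cuts → 3 fragments:
  1–65 → 65 bp
  66–119 → 54 bp
  120–212 → 93 bp
Sorted largest to smallest: 93, 65, 54 bp.

93, 65, 54 bp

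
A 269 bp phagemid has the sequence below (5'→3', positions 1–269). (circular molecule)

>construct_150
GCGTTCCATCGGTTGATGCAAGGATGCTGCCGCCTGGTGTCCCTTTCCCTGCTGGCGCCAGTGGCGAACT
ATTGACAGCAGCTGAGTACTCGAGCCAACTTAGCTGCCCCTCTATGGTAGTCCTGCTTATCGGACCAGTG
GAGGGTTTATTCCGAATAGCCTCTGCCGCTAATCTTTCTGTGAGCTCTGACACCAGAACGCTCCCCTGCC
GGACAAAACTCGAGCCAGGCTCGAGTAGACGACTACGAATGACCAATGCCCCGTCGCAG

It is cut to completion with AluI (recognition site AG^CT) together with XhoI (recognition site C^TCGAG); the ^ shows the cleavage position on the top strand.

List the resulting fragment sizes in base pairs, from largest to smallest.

120, 81, 35, 14, 11, 8 bp

AluI sites (AGCT) start at positions 80, 102, 183.
AluI cuts after base 2 of each site, so after positions 81, 103, 184.
XhoI sites (CTCGAG) start at positions 89, 219, 230.
XhoI cuts after the first base of each site, so after positions 89, 219, 230.
Combined cut positions: 81, 89, 103, 184, 219, 230.
Circular molecule, 6 cuts → 6 fragments:
  82–89 → 8 bp
  90–103 → 14 bp
  104–184 → 81 bp
  185–219 → 35 bp
  220–230 → 11 bp
  231–269 then 1–81 → 39 + 81 = 120 bp
Sorted largest to smallest: 120, 81, 35, 14, 11, 8 bp.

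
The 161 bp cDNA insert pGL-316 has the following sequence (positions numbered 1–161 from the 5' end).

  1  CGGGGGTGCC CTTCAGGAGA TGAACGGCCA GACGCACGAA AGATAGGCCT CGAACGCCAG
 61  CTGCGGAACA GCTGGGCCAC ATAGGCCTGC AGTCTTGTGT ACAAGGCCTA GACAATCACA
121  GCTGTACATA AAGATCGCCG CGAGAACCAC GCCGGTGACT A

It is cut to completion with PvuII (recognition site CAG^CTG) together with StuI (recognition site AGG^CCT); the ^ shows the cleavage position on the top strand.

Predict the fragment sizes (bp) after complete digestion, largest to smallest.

47, 40, 21, 15, 14, 13, 11 bp

PvuII sites (CAGCTG) start at positions 58, 69, 119.
PvuII cuts after base 3 of each site, so after positions 60, 71, 121.
StuI sites (AGGCCT) start at positions 45, 83, 104.
StuI cuts after base 3 of each site, so after positions 47, 85, 106.
Combined cut positions: 47, 60, 71, 85, 106, 121.
Linear molecule, 6 cuts → 7 fragments:
  1–47 → 47 bp
  48–60 → 13 bp
  61–71 → 11 bp
  72–85 → 14 bp
  86–106 → 21 bp
  107–121 → 15 bp
  122–161 → 40 bp
Sorted largest to smallest: 47, 40, 21, 15, 14, 13, 11 bp.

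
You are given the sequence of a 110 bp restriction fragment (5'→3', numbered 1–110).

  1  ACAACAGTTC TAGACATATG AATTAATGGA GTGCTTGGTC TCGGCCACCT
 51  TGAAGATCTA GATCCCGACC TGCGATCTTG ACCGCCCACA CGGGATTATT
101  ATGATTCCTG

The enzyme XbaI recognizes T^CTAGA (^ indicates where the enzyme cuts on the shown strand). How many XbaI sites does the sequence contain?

2

TCTAGA occurs starting at positions 9, 57.
XbaI cuts at 2 sites.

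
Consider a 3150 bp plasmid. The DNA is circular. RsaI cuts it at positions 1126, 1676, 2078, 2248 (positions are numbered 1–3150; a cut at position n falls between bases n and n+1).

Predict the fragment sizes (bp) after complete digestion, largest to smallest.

2028, 550, 402, 170 bp

Circular molecule, 4 cuts → 4 fragments:
  1676 − 1126 = 550 bp
  2078 − 1676 = 402 bp
  2248 − 2078 = 170 bp
  wrap: 3150 − 2248 + 1126 = 2028 bp
Sorted largest to smallest: 2028, 550, 402, 170 bp.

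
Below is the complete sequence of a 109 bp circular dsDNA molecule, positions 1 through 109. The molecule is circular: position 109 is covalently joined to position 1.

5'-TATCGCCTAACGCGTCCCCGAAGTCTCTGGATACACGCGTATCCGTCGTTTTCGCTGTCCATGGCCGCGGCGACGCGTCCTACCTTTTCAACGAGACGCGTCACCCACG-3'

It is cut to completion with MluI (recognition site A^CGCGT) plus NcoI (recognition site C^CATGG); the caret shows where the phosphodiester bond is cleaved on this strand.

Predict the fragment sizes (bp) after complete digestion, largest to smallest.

MluI sites (ACGCGT) start at positions 10, 35, 73, 96.
MluI cuts after the first base of each site, so after positions 10, 35, 73, 96.
The NcoI site (CCATGG) starts at position 59.
NcoI cuts after the first base of each site, so after position 59.
Combined cut positions: 10, 35, 59, 73, 96.
Circular molecule, 5 cuts → 5 fragments:
  11–35 → 25 bp
  36–59 → 24 bp
  60–73 → 14 bp
  74–96 → 23 bp
  97–109 then 1–10 → 13 + 10 = 23 bp
Sorted largest to smallest: 25, 24, 23, 23, 14 bp.

25, 24, 23, 23, 14 bp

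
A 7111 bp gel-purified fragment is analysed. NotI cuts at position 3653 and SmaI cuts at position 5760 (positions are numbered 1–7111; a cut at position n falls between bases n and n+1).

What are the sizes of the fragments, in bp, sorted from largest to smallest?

Combined cut positions (sorted): 3653, 5760.
Linear molecule, 2 cuts → 3 fragments:
  3653 − 0 = 3653 bp
  5760 − 3653 = 2107 bp
  7111 − 5760 = 1351 bp
Sorted largest to smallest: 3653, 2107, 1351 bp.

3653, 2107, 1351 bp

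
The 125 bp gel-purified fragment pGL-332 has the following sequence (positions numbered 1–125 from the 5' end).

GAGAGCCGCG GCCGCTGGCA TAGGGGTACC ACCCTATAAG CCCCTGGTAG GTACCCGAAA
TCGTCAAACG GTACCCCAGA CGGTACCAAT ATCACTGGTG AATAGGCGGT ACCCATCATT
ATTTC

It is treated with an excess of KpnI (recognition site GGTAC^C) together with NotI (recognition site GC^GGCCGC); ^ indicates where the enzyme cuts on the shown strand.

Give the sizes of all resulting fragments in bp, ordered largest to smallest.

26, 25, 20, 20, 13, 12, 9 bp

KpnI sites (GGTACC) start at positions 25, 50, 70, 82, 108.
KpnI cuts after base 5 of each site (before the last base), so after positions 29, 54, 74, 86, 112.
The NotI site (GCGGCCGC) starts at position 8.
NotI cuts after base 2 of each site, so after position 9.
Combined cut positions: 9, 29, 54, 74, 86, 112.
Linear molecule, 6 cuts → 7 fragments:
  1–9 → 9 bp
  10–29 → 20 bp
  30–54 → 25 bp
  55–74 → 20 bp
  75–86 → 12 bp
  87–112 → 26 bp
  113–125 → 13 bp
Sorted largest to smallest: 26, 25, 20, 20, 13, 12, 9 bp.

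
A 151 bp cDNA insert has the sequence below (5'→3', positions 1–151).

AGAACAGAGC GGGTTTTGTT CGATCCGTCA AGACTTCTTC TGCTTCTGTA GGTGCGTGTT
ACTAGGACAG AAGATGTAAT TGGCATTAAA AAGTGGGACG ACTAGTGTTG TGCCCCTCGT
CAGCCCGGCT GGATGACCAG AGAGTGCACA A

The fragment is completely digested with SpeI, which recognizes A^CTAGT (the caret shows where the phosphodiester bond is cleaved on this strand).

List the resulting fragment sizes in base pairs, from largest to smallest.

The SpeI site (ACTAGT) starts at position 101.
SpeI cuts after the first base of each site, so after position 101.
Linear molecule, 1 cut → 2 fragments:
  1–101 → 101 bp
  102–151 → 50 bp
Sorted largest to smallest: 101, 50 bp.

101, 50 bp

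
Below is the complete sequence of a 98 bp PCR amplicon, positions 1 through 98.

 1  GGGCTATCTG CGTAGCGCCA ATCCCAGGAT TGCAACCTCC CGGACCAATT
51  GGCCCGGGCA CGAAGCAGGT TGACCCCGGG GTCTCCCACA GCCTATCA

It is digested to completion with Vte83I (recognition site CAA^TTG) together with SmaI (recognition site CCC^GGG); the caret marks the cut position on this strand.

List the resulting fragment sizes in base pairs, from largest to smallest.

48, 22, 21, 7 bp

The Vte83I site (CAATTG) starts at position 46.
Vte83I cuts after base 3 of each site, so after position 48.
SmaI sites (CCCGGG) start at positions 53, 75.
SmaI cuts after base 3 of each site, so after positions 55, 77.
Combined cut positions: 48, 55, 77.
Linear molecule, 3 cuts → 4 fragments:
  1–48 → 48 bp
  49–55 → 7 bp
  56–77 → 22 bp
  78–98 → 21 bp
Sorted largest to smallest: 48, 22, 21, 7 bp.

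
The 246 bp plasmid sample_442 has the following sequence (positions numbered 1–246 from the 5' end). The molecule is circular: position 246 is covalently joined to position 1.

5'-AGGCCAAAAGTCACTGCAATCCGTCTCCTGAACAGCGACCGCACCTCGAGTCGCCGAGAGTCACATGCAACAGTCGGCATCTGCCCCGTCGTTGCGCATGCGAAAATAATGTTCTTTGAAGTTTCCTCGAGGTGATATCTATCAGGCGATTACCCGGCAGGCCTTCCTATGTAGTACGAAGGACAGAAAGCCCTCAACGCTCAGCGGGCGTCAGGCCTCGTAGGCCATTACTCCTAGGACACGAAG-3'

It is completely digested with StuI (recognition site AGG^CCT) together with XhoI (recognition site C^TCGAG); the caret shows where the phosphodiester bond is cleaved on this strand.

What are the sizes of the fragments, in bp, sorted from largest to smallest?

81, 76, 54, 35 bp

StuI sites (AGGCCT) start at positions 159, 213.
StuI cuts after base 3 of each site, so after positions 161, 215.
XhoI sites (CTCGAG) start at positions 45, 126.
XhoI cuts after the first base of each site, so after positions 45, 126.
Combined cut positions: 45, 126, 161, 215.
Circular molecule, 4 cuts → 4 fragments:
  46–126 → 81 bp
  127–161 → 35 bp
  162–215 → 54 bp
  216–246 then 1–45 → 31 + 45 = 76 bp
Sorted largest to smallest: 81, 76, 54, 35 bp.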